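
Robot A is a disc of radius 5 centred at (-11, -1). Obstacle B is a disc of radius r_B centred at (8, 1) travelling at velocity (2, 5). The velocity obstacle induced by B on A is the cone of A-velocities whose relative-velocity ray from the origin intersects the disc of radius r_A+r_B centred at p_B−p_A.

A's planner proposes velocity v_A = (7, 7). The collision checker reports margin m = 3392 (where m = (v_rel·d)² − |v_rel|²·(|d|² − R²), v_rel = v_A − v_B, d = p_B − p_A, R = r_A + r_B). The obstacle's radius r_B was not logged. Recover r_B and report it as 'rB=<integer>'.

m = 3392
d = (19, 2);  v_rel = (5, 2),  |v_rel|² = 29
v_rel×d = (5)·(2) − (2)·(19) = -28
since m = R²·29 − (-28)²:  R² = (784 + 3392) / 29 = 144
R = √144 = 12  ⇒  r_B = 12 − 5 = 7

rB=7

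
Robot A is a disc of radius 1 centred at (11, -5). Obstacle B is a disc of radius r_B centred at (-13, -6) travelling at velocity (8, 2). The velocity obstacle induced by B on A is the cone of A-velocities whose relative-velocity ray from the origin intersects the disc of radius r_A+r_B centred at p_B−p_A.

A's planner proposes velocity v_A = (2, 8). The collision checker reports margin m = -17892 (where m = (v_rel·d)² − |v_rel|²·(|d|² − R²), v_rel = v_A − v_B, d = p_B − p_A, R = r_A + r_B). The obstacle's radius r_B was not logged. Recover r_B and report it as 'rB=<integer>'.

m = -17892
d = (-24, -1);  v_rel = (-6, 6),  |v_rel|² = 72
v_rel×d = (-6)·(-1) − (6)·(-24) = 150
since m = R²·72 − 150²:  R² = (22500 + -17892) / 72 = 64
R = √64 = 8  ⇒  r_B = 8 − 1 = 7

rB=7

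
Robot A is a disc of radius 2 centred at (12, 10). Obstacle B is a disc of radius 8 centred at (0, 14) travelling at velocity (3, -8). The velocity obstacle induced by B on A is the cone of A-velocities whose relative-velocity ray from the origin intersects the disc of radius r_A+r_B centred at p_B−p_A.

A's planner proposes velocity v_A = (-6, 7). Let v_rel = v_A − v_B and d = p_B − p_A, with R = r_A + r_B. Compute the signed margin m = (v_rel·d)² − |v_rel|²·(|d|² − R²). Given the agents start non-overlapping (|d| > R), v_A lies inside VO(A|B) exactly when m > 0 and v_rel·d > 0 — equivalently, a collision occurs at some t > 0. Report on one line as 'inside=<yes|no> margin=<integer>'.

d = (-12, 4),  |d|² = 160;  R = 2+8 = 10,  c = 160−10² = 60
v_rel = (-9, 15),  |v_rel|² = 306;  v_rel·d = (-9)·(-12) + (15)·(4) = 168
306·t² − 336·t + 60 = 0  ⇒  m = 168² − 306·60 = 9864
m = 9864 > 0,  v_rel·d = 168 > 0  ⇒  inside

inside=yes margin=9864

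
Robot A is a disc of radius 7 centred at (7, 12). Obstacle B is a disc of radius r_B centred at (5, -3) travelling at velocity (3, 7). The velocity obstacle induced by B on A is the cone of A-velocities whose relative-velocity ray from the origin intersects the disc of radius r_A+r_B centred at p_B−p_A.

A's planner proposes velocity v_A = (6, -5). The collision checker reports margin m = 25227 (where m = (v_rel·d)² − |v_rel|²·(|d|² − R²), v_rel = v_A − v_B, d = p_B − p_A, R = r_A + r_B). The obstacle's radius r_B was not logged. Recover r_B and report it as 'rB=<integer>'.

m = 25227
d = (-2, -15);  v_rel = (3, -12),  |v_rel|² = 153
v_rel×d = (3)·(-15) − (-12)·(-2) = -69
since m = R²·153 − (-69)²:  R² = (4761 + 25227) / 153 = 196
R = √196 = 14  ⇒  r_B = 14 − 7 = 7

rB=7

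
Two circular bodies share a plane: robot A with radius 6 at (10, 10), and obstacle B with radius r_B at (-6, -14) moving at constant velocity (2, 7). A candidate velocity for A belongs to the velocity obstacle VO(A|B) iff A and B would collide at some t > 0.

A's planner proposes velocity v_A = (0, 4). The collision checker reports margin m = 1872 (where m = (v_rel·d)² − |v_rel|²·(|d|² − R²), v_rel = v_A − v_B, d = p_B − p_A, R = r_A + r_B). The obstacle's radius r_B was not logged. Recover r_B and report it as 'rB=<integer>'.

m = 1872
d = (-16, -24);  v_rel = (-2, -3),  |v_rel|² = 13
v_rel×d = (-2)·(-24) − (-3)·(-16) = 0
since m = R²·13 − 0²:  R² = (0 + 1872) / 13 = 144
R = √144 = 12  ⇒  r_B = 12 − 6 = 6

rB=6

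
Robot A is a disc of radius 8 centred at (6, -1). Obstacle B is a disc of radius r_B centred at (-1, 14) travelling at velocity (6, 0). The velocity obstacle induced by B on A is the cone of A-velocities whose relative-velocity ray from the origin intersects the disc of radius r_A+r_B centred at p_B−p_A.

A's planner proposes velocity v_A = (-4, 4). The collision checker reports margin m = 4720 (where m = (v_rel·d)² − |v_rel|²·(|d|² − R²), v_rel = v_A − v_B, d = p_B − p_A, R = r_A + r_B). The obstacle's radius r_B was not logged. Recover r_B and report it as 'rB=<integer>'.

m = 4720
d = (-7, 15);  v_rel = (-10, 4),  |v_rel|² = 116
v_rel×d = (-10)·(15) − (4)·(-7) = -122
since m = R²·116 − (-122)²:  R² = (14884 + 4720) / 116 = 169
R = √169 = 13  ⇒  r_B = 13 − 8 = 5

rB=5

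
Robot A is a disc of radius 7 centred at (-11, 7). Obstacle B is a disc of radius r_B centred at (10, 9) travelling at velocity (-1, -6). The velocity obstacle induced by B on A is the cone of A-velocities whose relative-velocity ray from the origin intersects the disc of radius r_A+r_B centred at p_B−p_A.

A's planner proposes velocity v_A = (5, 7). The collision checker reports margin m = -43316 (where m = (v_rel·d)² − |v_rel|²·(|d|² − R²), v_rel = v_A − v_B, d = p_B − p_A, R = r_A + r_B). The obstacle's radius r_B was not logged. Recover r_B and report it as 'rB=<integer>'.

m = -43316
d = (21, 2);  v_rel = (6, 13),  |v_rel|² = 205
v_rel×d = (6)·(2) − (13)·(21) = -261
since m = R²·205 − (-261)²:  R² = (68121 + -43316) / 205 = 121
R = √121 = 11  ⇒  r_B = 11 − 7 = 4

rB=4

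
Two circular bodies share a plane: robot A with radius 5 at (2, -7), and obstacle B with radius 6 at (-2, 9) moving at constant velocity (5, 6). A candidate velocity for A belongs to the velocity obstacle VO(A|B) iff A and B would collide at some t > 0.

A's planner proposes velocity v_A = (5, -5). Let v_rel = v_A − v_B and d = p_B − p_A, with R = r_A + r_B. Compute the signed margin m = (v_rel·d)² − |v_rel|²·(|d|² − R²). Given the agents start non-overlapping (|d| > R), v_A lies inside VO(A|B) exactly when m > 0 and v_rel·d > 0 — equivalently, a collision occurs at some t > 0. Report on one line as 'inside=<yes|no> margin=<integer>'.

d = (-4, 16),  |d|² = 272;  R = 5+6 = 11,  c = 272−11² = 151
v_rel = (0, -11),  |v_rel|² = 121;  v_rel·d = (0)·(-4) + (-11)·(16) = -176
121·t² + 352·t + 151 = 0  ⇒  m = (-176)² − 121·151 = 12705
m = 12705 > 0,  v_rel·d = -176 < 0  ⇒  outside

inside=no margin=12705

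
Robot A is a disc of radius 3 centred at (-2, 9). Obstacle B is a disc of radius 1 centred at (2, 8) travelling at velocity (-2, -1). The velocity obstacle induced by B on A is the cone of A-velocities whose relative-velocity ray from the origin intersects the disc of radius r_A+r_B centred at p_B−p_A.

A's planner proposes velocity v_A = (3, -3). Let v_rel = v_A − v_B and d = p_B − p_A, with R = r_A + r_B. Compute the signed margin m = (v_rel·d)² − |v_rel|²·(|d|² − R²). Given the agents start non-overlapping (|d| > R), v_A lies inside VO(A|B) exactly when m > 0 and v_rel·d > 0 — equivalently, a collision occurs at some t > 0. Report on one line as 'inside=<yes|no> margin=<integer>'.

d = (4, -1),  |d|² = 17;  R = 3+1 = 4,  c = 17−4² = 1
v_rel = (5, -2),  |v_rel|² = 29;  v_rel·d = (5)·(4) + (-2)·(-1) = 22
29·t² − 44·t + 1 = 0  ⇒  m = 22² − 29·1 = 455
m = 455 > 0,  v_rel·d = 22 > 0  ⇒  inside

inside=yes margin=455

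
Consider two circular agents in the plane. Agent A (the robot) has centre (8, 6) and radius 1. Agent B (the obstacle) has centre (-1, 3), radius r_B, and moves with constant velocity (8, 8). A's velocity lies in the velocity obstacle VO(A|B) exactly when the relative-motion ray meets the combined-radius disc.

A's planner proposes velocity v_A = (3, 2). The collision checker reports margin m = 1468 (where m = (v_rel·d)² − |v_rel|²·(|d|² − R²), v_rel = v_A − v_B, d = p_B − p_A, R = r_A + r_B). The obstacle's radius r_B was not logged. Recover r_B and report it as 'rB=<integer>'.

m = 1468
d = (-9, -3);  v_rel = (-5, -6),  |v_rel|² = 61
v_rel×d = (-5)·(-3) − (-6)·(-9) = -39
since m = R²·61 − (-39)²:  R² = (1521 + 1468) / 61 = 49
R = √49 = 7  ⇒  r_B = 7 − 1 = 6

rB=6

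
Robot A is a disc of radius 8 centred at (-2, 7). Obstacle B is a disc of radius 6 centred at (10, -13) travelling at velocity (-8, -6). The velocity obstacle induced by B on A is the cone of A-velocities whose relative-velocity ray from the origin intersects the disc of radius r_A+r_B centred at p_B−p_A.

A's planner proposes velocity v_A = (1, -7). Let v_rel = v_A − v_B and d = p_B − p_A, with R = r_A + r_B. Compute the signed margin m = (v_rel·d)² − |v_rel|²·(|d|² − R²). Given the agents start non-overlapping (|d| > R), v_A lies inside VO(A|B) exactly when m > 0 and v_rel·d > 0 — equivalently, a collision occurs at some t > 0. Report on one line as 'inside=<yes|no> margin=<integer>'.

d = (12, -20),  |d|² = 544;  R = 8+6 = 14,  c = 544−14² = 348
v_rel = (9, -1),  |v_rel|² = 82;  v_rel·d = (9)·(12) + (-1)·(-20) = 128
82·t² − 256·t + 348 = 0  ⇒  m = 128² − 82·348 = -12152
m = -12152 < 0,  v_rel·d = 128 > 0  ⇒  outside

inside=no margin=-12152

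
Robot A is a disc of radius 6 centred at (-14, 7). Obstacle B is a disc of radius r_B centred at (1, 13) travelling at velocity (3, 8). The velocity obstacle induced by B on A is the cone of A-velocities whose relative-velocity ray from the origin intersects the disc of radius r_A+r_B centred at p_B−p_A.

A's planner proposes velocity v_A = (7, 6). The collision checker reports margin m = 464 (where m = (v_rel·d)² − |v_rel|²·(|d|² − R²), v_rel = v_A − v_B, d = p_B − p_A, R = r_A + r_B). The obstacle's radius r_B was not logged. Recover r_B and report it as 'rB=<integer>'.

m = 464
d = (15, 6);  v_rel = (4, -2),  |v_rel|² = 20
v_rel×d = (4)·(6) − (-2)·(15) = 54
since m = R²·20 − 54²:  R² = (2916 + 464) / 20 = 169
R = √169 = 13  ⇒  r_B = 13 − 6 = 7

rB=7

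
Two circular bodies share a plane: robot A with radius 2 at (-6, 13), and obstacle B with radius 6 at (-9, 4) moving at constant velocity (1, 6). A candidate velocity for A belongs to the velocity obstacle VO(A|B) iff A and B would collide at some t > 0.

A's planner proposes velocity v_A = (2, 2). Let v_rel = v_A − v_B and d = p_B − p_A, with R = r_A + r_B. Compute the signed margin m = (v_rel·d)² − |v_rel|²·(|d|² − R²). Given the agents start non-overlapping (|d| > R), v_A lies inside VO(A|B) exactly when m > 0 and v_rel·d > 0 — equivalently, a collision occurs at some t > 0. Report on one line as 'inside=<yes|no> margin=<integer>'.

d = (-3, -9),  |d|² = 90;  R = 2+6 = 8,  c = 90−8² = 26
v_rel = (1, -4),  |v_rel|² = 17;  v_rel·d = (1)·(-3) + (-4)·(-9) = 33
17·t² − 66·t + 26 = 0  ⇒  m = 33² − 17·26 = 647
m = 647 > 0,  v_rel·d = 33 > 0  ⇒  inside

inside=yes margin=647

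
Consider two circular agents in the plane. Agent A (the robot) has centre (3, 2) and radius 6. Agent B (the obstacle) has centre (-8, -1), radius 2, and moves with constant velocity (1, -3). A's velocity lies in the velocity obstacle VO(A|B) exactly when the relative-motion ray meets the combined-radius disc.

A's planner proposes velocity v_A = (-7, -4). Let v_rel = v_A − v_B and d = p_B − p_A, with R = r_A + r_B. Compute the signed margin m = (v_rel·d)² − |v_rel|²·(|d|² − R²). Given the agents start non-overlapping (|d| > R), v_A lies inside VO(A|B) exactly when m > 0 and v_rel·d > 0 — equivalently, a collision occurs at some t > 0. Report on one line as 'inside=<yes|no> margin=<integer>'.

d = (-11, -3),  |d|² = 130;  R = 6+2 = 8,  c = 130−8² = 66
v_rel = (-8, -1),  |v_rel|² = 65;  v_rel·d = (-8)·(-11) + (-1)·(-3) = 91
65·t² − 182·t + 66 = 0  ⇒  m = 91² − 65·66 = 3991
m = 3991 > 0,  v_rel·d = 91 > 0  ⇒  inside

inside=yes margin=3991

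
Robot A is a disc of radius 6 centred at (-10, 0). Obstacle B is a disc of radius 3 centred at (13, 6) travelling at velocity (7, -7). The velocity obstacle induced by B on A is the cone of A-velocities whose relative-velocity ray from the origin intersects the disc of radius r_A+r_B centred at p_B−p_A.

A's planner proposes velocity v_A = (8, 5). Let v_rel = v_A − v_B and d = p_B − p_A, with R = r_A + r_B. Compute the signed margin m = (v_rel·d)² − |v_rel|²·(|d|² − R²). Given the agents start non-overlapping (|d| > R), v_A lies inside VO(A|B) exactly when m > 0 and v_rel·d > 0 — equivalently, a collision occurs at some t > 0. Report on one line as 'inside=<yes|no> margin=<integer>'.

d = (23, 6),  |d|² = 565;  R = 6+3 = 9,  c = 565−9² = 484
v_rel = (1, 12),  |v_rel|² = 145;  v_rel·d = (1)·(23) + (12)·(6) = 95
145·t² − 190·t + 484 = 0  ⇒  m = 95² − 145·484 = -61155
m = -61155 < 0,  v_rel·d = 95 > 0  ⇒  outside

inside=no margin=-61155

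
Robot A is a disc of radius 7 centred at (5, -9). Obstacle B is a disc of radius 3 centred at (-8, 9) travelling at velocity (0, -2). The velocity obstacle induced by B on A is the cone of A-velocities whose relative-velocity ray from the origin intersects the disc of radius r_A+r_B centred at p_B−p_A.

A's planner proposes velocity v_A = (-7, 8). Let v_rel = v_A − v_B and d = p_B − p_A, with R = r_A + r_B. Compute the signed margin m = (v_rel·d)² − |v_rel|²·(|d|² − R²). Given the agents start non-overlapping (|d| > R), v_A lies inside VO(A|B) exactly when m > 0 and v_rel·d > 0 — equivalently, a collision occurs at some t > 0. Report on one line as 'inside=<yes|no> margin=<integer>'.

d = (-13, 18),  |d|² = 493;  R = 7+3 = 10,  c = 493−10² = 393
v_rel = (-7, 10),  |v_rel|² = 149;  v_rel·d = (-7)·(-13) + (10)·(18) = 271
149·t² − 542·t + 393 = 0  ⇒  m = 271² − 149·393 = 14884
m = 14884 > 0,  v_rel·d = 271 > 0  ⇒  inside

inside=yes margin=14884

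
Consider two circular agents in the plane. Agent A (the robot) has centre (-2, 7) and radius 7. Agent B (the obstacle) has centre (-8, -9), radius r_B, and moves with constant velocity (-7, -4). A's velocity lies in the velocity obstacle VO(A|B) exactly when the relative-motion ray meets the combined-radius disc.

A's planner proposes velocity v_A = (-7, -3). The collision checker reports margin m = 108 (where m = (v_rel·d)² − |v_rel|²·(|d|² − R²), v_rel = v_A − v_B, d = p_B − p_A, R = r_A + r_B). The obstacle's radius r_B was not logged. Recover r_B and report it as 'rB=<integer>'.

m = 108
d = (-6, -16);  v_rel = (0, 1),  |v_rel|² = 1
v_rel×d = (0)·(-16) − (1)·(-6) = 6
since m = R²·1 − 6²:  R² = (36 + 108) / 1 = 144
R = √144 = 12  ⇒  r_B = 12 − 7 = 5

rB=5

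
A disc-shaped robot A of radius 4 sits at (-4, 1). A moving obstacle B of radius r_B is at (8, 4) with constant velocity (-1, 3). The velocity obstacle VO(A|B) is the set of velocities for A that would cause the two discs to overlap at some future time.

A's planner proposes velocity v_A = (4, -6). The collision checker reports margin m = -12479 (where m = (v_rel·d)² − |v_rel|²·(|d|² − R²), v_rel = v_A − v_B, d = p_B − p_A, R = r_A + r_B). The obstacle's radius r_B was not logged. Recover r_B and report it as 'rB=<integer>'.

m = -12479
d = (12, 3);  v_rel = (5, -9),  |v_rel|² = 106
v_rel×d = (5)·(3) − (-9)·(12) = 123
since m = R²·106 − 123²:  R² = (15129 + -12479) / 106 = 25
R = √25 = 5  ⇒  r_B = 5 − 4 = 1

rB=1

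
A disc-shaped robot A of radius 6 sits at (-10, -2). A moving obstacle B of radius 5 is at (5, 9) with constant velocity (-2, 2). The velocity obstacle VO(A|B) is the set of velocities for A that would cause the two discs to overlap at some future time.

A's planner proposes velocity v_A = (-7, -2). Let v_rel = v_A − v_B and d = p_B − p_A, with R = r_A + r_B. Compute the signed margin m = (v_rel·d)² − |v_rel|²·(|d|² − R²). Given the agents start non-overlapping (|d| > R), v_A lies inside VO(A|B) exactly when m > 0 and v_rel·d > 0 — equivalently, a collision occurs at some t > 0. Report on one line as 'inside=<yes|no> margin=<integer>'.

d = (15, 11),  |d|² = 346;  R = 6+5 = 11,  c = 346−11² = 225
v_rel = (-5, -4),  |v_rel|² = 41;  v_rel·d = (-5)·(15) + (-4)·(11) = -119
41·t² + 238·t + 225 = 0  ⇒  m = (-119)² − 41·225 = 4936
m = 4936 > 0,  v_rel·d = -119 < 0  ⇒  outside

inside=no margin=4936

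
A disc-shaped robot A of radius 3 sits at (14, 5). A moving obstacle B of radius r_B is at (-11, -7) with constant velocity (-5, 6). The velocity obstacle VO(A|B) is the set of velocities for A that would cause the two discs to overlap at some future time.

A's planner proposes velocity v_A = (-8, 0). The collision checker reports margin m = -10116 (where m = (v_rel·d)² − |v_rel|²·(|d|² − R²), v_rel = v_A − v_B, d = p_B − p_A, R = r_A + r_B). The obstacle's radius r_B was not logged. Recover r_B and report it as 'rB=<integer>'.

m = -10116
d = (-25, -12);  v_rel = (-3, -6),  |v_rel|² = 45
v_rel×d = (-3)·(-12) − (-6)·(-25) = -114
since m = R²·45 − (-114)²:  R² = (12996 + -10116) / 45 = 64
R = √64 = 8  ⇒  r_B = 8 − 3 = 5

rB=5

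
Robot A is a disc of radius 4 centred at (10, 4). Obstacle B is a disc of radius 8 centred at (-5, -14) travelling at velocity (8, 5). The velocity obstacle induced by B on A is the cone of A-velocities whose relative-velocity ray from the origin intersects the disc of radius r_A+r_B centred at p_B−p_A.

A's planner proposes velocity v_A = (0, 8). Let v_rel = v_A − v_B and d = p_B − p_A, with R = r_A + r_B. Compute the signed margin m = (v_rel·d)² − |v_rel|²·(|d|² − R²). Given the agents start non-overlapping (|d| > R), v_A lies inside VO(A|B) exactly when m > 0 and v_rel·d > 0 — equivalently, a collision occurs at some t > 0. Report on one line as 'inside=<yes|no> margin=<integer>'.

d = (-15, -18),  |d|² = 549;  R = 4+8 = 12,  c = 549−12² = 405
v_rel = (-8, 3),  |v_rel|² = 73;  v_rel·d = (-8)·(-15) + (3)·(-18) = 66
73·t² − 132·t + 405 = 0  ⇒  m = 66² − 73·405 = -25209
m = -25209 < 0,  v_rel·d = 66 > 0  ⇒  outside

inside=no margin=-25209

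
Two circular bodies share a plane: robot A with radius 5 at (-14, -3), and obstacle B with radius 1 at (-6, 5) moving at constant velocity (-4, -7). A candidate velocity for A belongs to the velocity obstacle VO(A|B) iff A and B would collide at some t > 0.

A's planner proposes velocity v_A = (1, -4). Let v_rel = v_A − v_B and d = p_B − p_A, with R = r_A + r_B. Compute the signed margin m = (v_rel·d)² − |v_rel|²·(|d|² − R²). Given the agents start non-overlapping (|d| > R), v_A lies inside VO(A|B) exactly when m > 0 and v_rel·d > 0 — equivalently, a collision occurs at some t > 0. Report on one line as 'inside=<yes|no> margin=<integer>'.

d = (8, 8),  |d|² = 128;  R = 5+1 = 6,  c = 128−6² = 92
v_rel = (5, 3),  |v_rel|² = 34;  v_rel·d = (5)·(8) + (3)·(8) = 64
34·t² − 128·t + 92 = 0  ⇒  m = 64² − 34·92 = 968
m = 968 > 0,  v_rel·d = 64 > 0  ⇒  inside

inside=yes margin=968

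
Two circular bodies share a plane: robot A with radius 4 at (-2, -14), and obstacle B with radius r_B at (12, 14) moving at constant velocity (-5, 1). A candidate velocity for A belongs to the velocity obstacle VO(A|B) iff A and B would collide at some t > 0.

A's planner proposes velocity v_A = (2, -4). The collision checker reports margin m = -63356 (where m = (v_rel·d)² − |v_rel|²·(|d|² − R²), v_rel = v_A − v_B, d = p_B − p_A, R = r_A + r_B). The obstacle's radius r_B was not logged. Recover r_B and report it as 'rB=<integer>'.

m = -63356
d = (14, 28);  v_rel = (7, -5),  |v_rel|² = 74
v_rel×d = (7)·(28) − (-5)·(14) = 266
since m = R²·74 − 266²:  R² = (70756 + -63356) / 74 = 100
R = √100 = 10  ⇒  r_B = 10 − 4 = 6

rB=6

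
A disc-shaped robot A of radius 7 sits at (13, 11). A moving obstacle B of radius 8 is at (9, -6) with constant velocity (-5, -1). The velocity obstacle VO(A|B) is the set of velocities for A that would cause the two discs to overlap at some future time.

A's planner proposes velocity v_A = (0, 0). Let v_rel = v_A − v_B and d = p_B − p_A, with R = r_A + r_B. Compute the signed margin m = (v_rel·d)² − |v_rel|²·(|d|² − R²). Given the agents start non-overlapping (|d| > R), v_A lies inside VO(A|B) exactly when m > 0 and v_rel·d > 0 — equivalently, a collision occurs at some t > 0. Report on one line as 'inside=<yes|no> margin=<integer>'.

d = (-4, -17),  |d|² = 305;  R = 7+8 = 15,  c = 305−15² = 80
v_rel = (5, 1),  |v_rel|² = 26;  v_rel·d = (5)·(-4) + (1)·(-17) = -37
26·t² + 74·t + 80 = 0  ⇒  m = (-37)² − 26·80 = -711
m = -711 < 0,  v_rel·d = -37 < 0  ⇒  outside

inside=no margin=-711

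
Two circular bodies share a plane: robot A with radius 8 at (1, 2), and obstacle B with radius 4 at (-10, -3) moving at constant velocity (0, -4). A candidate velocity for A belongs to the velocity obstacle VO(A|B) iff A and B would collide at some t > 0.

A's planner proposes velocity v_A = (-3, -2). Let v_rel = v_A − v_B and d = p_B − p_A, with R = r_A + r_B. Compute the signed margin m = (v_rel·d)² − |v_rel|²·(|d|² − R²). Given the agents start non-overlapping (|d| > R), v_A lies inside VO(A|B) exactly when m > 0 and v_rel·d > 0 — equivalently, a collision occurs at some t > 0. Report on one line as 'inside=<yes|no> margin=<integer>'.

d = (-11, -5),  |d|² = 146;  R = 8+4 = 12,  c = 146−12² = 2
v_rel = (-3, 2),  |v_rel|² = 13;  v_rel·d = (-3)·(-11) + (2)·(-5) = 23
13·t² − 46·t + 2 = 0  ⇒  m = 23² − 13·2 = 503
m = 503 > 0,  v_rel·d = 23 > 0  ⇒  inside

inside=yes margin=503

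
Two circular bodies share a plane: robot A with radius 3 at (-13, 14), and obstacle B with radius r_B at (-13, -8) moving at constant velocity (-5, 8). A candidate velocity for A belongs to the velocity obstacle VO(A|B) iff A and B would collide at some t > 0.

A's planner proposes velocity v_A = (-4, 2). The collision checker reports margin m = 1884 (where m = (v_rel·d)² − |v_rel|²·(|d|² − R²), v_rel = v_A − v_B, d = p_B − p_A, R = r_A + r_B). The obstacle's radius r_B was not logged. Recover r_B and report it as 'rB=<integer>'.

m = 1884
d = (0, -22);  v_rel = (1, -6),  |v_rel|² = 37
v_rel×d = (1)·(-22) − (-6)·(0) = -22
since m = R²·37 − (-22)²:  R² = (484 + 1884) / 37 = 64
R = √64 = 8  ⇒  r_B = 8 − 3 = 5

rB=5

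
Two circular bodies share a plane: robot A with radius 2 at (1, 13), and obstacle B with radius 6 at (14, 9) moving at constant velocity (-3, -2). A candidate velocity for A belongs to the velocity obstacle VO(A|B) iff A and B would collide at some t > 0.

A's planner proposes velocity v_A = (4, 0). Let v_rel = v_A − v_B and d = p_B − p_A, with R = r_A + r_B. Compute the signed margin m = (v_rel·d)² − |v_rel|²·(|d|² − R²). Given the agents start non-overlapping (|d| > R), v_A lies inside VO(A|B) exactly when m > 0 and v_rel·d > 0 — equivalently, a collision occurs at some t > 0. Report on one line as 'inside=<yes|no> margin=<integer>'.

d = (13, -4),  |d|² = 185;  R = 2+6 = 8,  c = 185−8² = 121
v_rel = (7, 2),  |v_rel|² = 53;  v_rel·d = (7)·(13) + (2)·(-4) = 83
53·t² − 166·t + 121 = 0  ⇒  m = 83² − 53·121 = 476
m = 476 > 0,  v_rel·d = 83 > 0  ⇒  inside

inside=yes margin=476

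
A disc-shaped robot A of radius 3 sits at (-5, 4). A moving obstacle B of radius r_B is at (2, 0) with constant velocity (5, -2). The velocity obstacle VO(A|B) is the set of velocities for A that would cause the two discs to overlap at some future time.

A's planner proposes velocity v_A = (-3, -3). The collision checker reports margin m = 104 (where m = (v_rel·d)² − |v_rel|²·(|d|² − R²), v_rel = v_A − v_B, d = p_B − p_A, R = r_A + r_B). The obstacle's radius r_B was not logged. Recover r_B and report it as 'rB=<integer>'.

m = 104
d = (7, -4);  v_rel = (-8, -1),  |v_rel|² = 65
v_rel×d = (-8)·(-4) − (-1)·(7) = 39
since m = R²·65 − 39²:  R² = (1521 + 104) / 65 = 25
R = √25 = 5  ⇒  r_B = 5 − 3 = 2

rB=2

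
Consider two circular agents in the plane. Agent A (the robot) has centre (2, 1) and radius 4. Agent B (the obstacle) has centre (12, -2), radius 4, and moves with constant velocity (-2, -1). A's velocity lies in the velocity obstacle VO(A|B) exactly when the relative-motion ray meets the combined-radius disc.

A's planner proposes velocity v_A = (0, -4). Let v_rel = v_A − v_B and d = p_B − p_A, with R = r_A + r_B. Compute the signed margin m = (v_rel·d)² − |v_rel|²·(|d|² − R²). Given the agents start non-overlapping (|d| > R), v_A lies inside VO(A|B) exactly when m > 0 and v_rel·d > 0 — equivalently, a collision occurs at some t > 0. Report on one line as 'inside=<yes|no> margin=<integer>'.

d = (10, -3),  |d|² = 109;  R = 4+4 = 8,  c = 109−8² = 45
v_rel = (2, -3),  |v_rel|² = 13;  v_rel·d = (2)·(10) + (-3)·(-3) = 29
13·t² − 58·t + 45 = 0  ⇒  m = 29² − 13·45 = 256
m = 256 > 0,  v_rel·d = 29 > 0  ⇒  inside

inside=yes margin=256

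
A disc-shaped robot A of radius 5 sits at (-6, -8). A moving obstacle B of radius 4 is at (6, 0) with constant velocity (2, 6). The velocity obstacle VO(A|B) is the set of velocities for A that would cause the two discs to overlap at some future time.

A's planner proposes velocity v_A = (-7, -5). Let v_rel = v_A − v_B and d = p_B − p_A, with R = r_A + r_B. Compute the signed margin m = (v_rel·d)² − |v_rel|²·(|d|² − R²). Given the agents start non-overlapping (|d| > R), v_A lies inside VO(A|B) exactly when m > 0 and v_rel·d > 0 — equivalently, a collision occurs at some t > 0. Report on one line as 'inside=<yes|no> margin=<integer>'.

d = (12, 8),  |d|² = 208;  R = 5+4 = 9,  c = 208−9² = 127
v_rel = (-9, -11),  |v_rel|² = 202;  v_rel·d = (-9)·(12) + (-11)·(8) = -196
202·t² + 392·t + 127 = 0  ⇒  m = (-196)² − 202·127 = 12762
m = 12762 > 0,  v_rel·d = -196 < 0  ⇒  outside

inside=no margin=12762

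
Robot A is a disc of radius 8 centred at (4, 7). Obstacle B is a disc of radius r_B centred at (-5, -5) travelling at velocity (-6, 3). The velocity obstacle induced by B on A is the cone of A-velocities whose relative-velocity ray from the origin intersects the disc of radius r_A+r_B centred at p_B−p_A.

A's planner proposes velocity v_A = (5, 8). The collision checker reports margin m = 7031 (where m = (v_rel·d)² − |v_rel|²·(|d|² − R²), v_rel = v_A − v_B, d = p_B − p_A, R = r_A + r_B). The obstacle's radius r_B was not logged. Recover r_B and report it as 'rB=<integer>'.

m = 7031
d = (-9, -12);  v_rel = (11, 5),  |v_rel|² = 146
v_rel×d = (11)·(-12) − (5)·(-9) = -87
since m = R²·146 − (-87)²:  R² = (7569 + 7031) / 146 = 100
R = √100 = 10  ⇒  r_B = 10 − 8 = 2

rB=2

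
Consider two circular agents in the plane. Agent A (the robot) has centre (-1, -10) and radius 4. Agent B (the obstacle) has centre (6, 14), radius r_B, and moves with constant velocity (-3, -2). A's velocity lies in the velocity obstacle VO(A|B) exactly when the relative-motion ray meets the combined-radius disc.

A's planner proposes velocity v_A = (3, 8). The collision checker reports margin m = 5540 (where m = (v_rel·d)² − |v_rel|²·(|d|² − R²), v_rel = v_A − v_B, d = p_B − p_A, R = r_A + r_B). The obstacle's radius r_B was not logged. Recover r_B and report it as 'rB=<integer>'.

m = 5540
d = (7, 24);  v_rel = (6, 10),  |v_rel|² = 136
v_rel×d = (6)·(24) − (10)·(7) = 74
since m = R²·136 − 74²:  R² = (5476 + 5540) / 136 = 81
R = √81 = 9  ⇒  r_B = 9 − 4 = 5

rB=5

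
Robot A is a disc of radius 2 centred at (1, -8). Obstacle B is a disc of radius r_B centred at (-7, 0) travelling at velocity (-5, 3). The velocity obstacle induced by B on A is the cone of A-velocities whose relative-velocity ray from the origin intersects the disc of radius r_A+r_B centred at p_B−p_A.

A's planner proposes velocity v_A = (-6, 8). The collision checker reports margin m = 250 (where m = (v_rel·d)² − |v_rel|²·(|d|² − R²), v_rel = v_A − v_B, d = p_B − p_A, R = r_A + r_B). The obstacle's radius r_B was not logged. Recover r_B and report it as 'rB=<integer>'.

m = 250
d = (-8, 8);  v_rel = (-1, 5),  |v_rel|² = 26
v_rel×d = (-1)·(8) − (5)·(-8) = 32
since m = R²·26 − 32²:  R² = (1024 + 250) / 26 = 49
R = √49 = 7  ⇒  r_B = 7 − 2 = 5

rB=5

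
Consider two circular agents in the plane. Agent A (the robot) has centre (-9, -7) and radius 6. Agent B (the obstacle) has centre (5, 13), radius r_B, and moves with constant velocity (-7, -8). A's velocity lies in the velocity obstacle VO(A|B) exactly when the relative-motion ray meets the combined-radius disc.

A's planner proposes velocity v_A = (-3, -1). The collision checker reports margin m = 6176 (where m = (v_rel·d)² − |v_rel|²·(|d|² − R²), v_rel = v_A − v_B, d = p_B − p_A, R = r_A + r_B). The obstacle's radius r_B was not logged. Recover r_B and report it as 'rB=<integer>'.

m = 6176
d = (14, 20);  v_rel = (4, 7),  |v_rel|² = 65
v_rel×d = (4)·(20) − (7)·(14) = -18
since m = R²·65 − (-18)²:  R² = (324 + 6176) / 65 = 100
R = √100 = 10  ⇒  r_B = 10 − 6 = 4

rB=4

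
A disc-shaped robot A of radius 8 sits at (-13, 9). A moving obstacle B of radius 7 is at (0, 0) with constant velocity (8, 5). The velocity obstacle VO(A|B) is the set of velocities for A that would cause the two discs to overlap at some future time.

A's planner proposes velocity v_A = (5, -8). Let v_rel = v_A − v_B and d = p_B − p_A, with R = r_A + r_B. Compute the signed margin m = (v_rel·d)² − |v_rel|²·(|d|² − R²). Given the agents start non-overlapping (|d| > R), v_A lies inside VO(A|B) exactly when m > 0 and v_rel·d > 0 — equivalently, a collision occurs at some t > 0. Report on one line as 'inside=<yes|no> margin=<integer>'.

d = (13, -9),  |d|² = 250;  R = 8+7 = 15,  c = 250−15² = 25
v_rel = (-3, -13),  |v_rel|² = 178;  v_rel·d = (-3)·(13) + (-13)·(-9) = 78
178·t² − 156·t + 25 = 0  ⇒  m = 78² − 178·25 = 1634
m = 1634 > 0,  v_rel·d = 78 > 0  ⇒  inside

inside=yes margin=1634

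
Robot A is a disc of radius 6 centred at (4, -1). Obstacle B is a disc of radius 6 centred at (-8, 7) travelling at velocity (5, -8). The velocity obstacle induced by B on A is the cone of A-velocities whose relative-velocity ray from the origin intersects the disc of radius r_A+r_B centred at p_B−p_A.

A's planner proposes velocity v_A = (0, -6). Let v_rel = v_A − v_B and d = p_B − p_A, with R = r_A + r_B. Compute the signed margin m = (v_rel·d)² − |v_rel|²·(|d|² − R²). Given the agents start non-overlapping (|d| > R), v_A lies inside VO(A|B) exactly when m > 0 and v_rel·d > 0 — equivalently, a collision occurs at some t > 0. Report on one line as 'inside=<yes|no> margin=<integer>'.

d = (-12, 8),  |d|² = 208;  R = 6+6 = 12,  c = 208−12² = 64
v_rel = (-5, 2),  |v_rel|² = 29;  v_rel·d = (-5)·(-12) + (2)·(8) = 76
29·t² − 152·t + 64 = 0  ⇒  m = 76² − 29·64 = 3920
m = 3920 > 0,  v_rel·d = 76 > 0  ⇒  inside

inside=yes margin=3920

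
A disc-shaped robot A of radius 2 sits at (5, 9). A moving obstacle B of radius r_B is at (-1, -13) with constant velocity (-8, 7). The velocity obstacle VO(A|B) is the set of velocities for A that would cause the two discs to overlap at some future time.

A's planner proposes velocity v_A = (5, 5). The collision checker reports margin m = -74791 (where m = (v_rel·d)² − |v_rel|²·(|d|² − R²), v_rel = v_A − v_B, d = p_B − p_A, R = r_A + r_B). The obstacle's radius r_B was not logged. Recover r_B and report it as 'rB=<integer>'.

m = -74791
d = (-6, -22);  v_rel = (13, -2),  |v_rel|² = 173
v_rel×d = (13)·(-22) − (-2)·(-6) = -298
since m = R²·173 − (-298)²:  R² = (88804 + -74791) / 173 = 81
R = √81 = 9  ⇒  r_B = 9 − 2 = 7

rB=7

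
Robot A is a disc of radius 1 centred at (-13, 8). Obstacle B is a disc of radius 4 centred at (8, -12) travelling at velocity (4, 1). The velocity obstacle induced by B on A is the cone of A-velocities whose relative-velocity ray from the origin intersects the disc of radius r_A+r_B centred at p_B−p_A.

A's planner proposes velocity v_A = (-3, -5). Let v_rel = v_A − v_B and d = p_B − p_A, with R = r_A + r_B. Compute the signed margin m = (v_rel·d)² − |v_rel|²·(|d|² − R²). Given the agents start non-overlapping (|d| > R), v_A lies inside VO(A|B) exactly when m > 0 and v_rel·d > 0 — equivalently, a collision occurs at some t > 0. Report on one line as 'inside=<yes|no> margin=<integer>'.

d = (21, -20),  |d|² = 841;  R = 1+4 = 5,  c = 841−5² = 816
v_rel = (-7, -6),  |v_rel|² = 85;  v_rel·d = (-7)·(21) + (-6)·(-20) = -27
85·t² + 54·t + 816 = 0  ⇒  m = (-27)² − 85·816 = -68631
m = -68631 < 0,  v_rel·d = -27 < 0  ⇒  outside

inside=no margin=-68631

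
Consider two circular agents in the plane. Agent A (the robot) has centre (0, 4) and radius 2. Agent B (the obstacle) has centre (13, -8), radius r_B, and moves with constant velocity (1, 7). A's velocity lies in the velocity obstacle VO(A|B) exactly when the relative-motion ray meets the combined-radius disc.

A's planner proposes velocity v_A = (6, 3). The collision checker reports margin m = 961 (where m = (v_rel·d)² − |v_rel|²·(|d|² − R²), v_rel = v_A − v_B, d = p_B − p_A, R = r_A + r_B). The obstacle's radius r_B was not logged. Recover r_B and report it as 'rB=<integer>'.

m = 961
d = (13, -12);  v_rel = (5, -4),  |v_rel|² = 41
v_rel×d = (5)·(-12) − (-4)·(13) = -8
since m = R²·41 − (-8)²:  R² = (64 + 961) / 41 = 25
R = √25 = 5  ⇒  r_B = 5 − 2 = 3

rB=3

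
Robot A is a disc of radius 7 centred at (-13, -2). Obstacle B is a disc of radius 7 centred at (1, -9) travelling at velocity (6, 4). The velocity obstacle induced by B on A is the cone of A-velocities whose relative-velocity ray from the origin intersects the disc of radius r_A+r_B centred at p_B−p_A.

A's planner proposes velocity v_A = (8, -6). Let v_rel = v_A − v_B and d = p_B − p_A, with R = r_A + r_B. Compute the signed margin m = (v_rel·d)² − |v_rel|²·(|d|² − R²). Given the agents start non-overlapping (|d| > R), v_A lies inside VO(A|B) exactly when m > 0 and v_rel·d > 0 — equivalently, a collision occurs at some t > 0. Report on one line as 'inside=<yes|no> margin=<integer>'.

d = (14, -7),  |d|² = 245;  R = 7+7 = 14,  c = 245−14² = 49
v_rel = (2, -10),  |v_rel|² = 104;  v_rel·d = (2)·(14) + (-10)·(-7) = 98
104·t² − 196·t + 49 = 0  ⇒  m = 98² − 104·49 = 4508
m = 4508 > 0,  v_rel·d = 98 > 0  ⇒  inside

inside=yes margin=4508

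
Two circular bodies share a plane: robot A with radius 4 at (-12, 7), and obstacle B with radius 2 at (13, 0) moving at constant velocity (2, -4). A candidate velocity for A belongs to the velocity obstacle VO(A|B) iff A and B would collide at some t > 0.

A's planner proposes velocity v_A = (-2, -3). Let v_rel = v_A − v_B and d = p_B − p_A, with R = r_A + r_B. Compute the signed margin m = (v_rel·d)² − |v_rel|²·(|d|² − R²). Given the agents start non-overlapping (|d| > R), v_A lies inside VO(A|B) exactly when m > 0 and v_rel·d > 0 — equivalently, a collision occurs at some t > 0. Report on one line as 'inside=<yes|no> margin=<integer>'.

d = (25, -7),  |d|² = 674;  R = 4+2 = 6,  c = 674−6² = 638
v_rel = (-4, 1),  |v_rel|² = 17;  v_rel·d = (-4)·(25) + (1)·(-7) = -107
17·t² + 214·t + 638 = 0  ⇒  m = (-107)² − 17·638 = 603
m = 603 > 0,  v_rel·d = -107 < 0  ⇒  outside

inside=no margin=603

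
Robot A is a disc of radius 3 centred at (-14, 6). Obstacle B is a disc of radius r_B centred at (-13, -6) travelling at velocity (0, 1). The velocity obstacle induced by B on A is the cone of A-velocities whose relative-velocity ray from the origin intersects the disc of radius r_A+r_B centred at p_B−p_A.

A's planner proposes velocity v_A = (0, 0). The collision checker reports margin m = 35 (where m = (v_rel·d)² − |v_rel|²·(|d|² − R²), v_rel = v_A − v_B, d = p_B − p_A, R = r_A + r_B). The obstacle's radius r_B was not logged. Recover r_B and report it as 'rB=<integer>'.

m = 35
d = (1, -12);  v_rel = (0, -1),  |v_rel|² = 1
v_rel×d = (0)·(-12) − (-1)·(1) = 1
since m = R²·1 − 1²:  R² = (1 + 35) / 1 = 36
R = √36 = 6  ⇒  r_B = 6 − 3 = 3

rB=3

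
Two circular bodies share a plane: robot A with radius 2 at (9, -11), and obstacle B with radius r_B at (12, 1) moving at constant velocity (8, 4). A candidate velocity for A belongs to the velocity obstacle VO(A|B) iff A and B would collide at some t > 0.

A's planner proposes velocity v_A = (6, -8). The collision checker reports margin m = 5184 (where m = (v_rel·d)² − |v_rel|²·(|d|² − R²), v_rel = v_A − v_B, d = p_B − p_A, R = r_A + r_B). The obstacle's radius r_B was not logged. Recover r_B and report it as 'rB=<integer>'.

m = 5184
d = (3, 12);  v_rel = (-2, -12),  |v_rel|² = 148
v_rel×d = (-2)·(12) − (-12)·(3) = 12
since m = R²·148 − 12²:  R² = (144 + 5184) / 148 = 36
R = √36 = 6  ⇒  r_B = 6 − 2 = 4

rB=4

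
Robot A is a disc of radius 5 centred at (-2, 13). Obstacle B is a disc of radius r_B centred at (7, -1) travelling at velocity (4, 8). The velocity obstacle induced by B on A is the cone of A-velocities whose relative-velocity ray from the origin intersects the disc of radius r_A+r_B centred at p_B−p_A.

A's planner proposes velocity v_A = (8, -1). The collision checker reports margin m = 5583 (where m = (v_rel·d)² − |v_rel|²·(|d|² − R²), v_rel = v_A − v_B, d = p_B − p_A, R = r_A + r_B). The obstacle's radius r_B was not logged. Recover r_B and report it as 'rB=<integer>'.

m = 5583
d = (9, -14);  v_rel = (4, -9),  |v_rel|² = 97
v_rel×d = (4)·(-14) − (-9)·(9) = 25
since m = R²·97 − 25²:  R² = (625 + 5583) / 97 = 64
R = √64 = 8  ⇒  r_B = 8 − 5 = 3

rB=3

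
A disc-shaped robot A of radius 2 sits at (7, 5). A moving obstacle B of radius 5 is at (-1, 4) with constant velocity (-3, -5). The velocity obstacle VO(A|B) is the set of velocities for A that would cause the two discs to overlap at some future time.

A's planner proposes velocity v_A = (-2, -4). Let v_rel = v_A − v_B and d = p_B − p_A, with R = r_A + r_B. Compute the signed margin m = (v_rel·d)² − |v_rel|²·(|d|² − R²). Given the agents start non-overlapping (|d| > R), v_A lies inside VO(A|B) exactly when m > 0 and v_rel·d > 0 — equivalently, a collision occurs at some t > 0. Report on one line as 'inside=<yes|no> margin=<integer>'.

d = (-8, -1),  |d|² = 65;  R = 2+5 = 7,  c = 65−7² = 16
v_rel = (1, 1),  |v_rel|² = 2;  v_rel·d = (1)·(-8) + (1)·(-1) = -9
2·t² + 18·t + 16 = 0  ⇒  m = (-9)² − 2·16 = 49
m = 49 > 0,  v_rel·d = -9 < 0  ⇒  outside

inside=no margin=49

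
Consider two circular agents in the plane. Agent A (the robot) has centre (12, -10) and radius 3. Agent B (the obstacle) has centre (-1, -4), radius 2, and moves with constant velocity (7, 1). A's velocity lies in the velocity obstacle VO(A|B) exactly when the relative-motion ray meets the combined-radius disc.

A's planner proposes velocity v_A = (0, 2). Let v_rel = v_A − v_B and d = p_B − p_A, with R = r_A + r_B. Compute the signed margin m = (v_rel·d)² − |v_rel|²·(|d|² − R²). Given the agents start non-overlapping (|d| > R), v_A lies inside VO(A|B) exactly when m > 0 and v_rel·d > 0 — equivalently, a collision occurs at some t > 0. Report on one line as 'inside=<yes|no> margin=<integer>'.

d = (-13, 6),  |d|² = 205;  R = 3+2 = 5,  c = 205−5² = 180
v_rel = (-7, 1),  |v_rel|² = 50;  v_rel·d = (-7)·(-13) + (1)·(6) = 97
50·t² − 194·t + 180 = 0  ⇒  m = 97² − 50·180 = 409
m = 409 > 0,  v_rel·d = 97 > 0  ⇒  inside

inside=yes margin=409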